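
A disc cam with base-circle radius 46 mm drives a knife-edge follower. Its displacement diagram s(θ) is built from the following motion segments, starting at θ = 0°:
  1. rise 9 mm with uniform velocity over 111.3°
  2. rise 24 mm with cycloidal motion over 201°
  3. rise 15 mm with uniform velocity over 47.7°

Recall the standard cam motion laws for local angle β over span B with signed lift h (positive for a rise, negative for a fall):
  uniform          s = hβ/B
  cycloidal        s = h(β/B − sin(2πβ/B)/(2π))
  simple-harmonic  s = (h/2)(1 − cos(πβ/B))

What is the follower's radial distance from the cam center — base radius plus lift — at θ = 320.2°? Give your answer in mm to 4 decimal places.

seg 1 [0°–111.3°] uniform, h=9: full span → s += 9 → s = 9.0000
seg 2 [111.3°–312.3°] cycloidal, h=24: full span → s += 24 → s = 33.0000
seg 3 [312.3°–360°] uniform, h=15: θ=320.2° here. β=7.9, B=47.7. 15·7.9/47.7 = 2.4843 → s = 35.4843
radial distance = base radius + s = 46 + 35.4843 = 81.4843

81.4843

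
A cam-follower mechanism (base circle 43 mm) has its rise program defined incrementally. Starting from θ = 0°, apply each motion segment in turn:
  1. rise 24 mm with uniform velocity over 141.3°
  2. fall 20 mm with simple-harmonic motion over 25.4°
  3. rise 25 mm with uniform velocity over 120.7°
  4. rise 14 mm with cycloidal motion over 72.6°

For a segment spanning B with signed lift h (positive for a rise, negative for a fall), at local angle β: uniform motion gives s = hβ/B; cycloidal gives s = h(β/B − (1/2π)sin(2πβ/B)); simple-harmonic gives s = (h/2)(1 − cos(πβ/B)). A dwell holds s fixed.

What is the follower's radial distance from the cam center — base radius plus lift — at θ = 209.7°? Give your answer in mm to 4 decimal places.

seg 1 [0°–141.3°] uniform, h=24: full span → s += 24 → s = 24.0000
seg 2 [141.3°–166.7°] simple-harmonic, h=-20: full span → s += -20 → s = 4.0000
seg 3 [166.7°–287.4°] uniform, h=25: θ=209.7° here. β=43, B=120.7. 25·43/120.7 = 8.9064 → s = 12.9064
radial distance = base radius + s = 43 + 12.9064 = 55.9064

55.9064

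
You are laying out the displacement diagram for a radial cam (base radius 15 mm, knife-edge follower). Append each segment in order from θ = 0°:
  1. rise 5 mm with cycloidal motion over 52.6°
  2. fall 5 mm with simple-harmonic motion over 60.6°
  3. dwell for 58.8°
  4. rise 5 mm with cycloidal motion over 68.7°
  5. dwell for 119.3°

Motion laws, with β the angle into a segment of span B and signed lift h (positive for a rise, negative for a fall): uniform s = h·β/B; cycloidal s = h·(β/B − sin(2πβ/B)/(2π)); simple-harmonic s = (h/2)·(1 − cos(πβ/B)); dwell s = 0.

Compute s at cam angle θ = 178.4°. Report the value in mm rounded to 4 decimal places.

seg 1 [0°–52.6°] cycloidal, h=5: full span → s += 5 → s = 5.0000
seg 2 [52.6°–113.2°] simple-harmonic, h=-5: full span → s += -5 → s = 0.0000
seg 3 [113.2°–172°] dwell: s stays 0.0000
seg 4 [172°–240.7°] cycloidal, h=5: θ=178.4° here. β=6.4, B=68.7. 5·(0.0932 − sin(2π·0.0932)/(2π)) = 0.0261 → s = 0.0261

0.0261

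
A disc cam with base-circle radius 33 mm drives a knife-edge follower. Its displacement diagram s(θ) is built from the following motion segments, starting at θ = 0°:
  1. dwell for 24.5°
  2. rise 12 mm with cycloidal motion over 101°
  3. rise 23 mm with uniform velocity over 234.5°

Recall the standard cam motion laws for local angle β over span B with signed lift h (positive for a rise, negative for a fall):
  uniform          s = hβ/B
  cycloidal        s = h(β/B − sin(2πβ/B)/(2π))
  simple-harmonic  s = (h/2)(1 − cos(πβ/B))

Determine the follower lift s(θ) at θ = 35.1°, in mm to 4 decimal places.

seg 1 [0°–24.5°] dwell: s stays 0.0000
seg 2 [24.5°–125.5°] cycloidal, h=12: θ=35.1° here. β=10.6, B=101. 12·(0.1050 − sin(2π·0.1050)/(2π)) = 0.0893 → s = 0.0893

0.0893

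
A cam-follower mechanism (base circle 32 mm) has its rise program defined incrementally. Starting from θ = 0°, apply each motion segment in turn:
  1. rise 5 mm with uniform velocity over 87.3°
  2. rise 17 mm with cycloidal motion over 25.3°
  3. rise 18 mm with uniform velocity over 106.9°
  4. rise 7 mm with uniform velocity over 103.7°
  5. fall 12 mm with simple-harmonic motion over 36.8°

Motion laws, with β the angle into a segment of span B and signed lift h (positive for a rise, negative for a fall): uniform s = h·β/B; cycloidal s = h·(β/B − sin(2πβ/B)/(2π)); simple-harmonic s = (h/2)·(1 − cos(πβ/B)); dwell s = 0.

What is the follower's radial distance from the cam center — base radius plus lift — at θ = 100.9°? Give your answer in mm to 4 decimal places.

seg 1 [0°–87.3°] uniform, h=5: full span → s += 5 → s = 5.0000
seg 2 [87.3°–112.6°] cycloidal, h=17: θ=100.9° here. β=13.6, B=25.3. 17·(0.5375 − sin(2π·0.5375)/(2π)) = 9.7708 → s = 14.7708
radial distance = base radius + s = 32 + 14.7708 = 46.7708

46.7708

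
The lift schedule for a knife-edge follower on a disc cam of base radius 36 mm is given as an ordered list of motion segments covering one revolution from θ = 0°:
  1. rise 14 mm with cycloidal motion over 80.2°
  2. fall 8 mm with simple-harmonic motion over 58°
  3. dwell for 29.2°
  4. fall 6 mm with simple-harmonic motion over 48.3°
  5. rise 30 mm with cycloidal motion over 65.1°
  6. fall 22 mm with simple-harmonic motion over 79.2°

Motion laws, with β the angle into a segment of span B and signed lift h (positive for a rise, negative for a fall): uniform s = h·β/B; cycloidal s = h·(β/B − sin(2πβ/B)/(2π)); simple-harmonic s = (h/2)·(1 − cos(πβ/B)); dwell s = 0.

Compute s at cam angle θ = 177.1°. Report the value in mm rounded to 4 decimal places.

seg 1 [0°–80.2°] cycloidal, h=14: full span → s += 14 → s = 14.0000
seg 2 [80.2°–138.2°] simple-harmonic, h=-8: full span → s += -8 → s = 6.0000
seg 3 [138.2°–167.4°] dwell: s stays 6.0000
seg 4 [167.4°–215.7°] simple-harmonic, h=-6: θ=177.1° here. β=9.7, B=48.3. -6/2·(1 − cos(π·0.2008)) = -0.5775 → s = 5.4225

5.4225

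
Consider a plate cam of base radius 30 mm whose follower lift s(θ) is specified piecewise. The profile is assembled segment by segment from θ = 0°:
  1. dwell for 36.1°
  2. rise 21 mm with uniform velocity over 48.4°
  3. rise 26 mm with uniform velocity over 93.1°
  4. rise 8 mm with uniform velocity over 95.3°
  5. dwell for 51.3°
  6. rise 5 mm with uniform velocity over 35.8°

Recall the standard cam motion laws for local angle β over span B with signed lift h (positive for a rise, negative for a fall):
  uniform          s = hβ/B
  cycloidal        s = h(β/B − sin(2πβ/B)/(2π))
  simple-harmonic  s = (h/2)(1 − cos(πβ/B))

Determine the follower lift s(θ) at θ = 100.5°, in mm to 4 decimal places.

seg 1 [0°–36.1°] dwell: s stays 0.0000
seg 2 [36.1°–84.5°] uniform, h=21: full span → s += 21 → s = 21.0000
seg 3 [84.5°–177.6°] uniform, h=26: θ=100.5° here. β=16, B=93.1. 26·16/93.1 = 4.4683 → s = 25.4683

25.4683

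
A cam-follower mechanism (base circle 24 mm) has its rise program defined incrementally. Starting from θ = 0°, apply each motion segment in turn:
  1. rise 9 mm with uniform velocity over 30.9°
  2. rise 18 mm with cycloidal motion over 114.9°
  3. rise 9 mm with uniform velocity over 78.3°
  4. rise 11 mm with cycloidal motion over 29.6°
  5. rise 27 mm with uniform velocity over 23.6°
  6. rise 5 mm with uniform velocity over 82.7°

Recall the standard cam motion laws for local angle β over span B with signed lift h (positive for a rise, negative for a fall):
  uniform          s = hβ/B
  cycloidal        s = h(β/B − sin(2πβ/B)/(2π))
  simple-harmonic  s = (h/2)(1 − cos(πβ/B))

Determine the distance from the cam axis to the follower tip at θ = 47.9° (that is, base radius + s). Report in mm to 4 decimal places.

seg 1 [0°–30.9°] uniform, h=9: full span → s += 9 → s = 9.0000
seg 2 [30.9°–145.8°] cycloidal, h=18: θ=47.9° here. β=17, B=114.9. 18·(0.1480 − sin(2π·0.1480)/(2π)) = 0.3674 → s = 9.3674
radial distance = base radius + s = 24 + 9.3674 = 33.3674

33.3674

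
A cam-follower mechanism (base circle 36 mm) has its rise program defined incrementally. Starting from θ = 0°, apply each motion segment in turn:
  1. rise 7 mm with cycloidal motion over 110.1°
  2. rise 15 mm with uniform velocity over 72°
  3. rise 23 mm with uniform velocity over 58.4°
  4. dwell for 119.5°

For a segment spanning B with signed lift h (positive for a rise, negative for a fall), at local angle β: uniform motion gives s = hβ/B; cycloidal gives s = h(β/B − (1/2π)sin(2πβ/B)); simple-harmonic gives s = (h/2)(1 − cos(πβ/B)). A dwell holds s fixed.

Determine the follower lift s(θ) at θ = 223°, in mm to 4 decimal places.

seg 1 [0°–110.1°] cycloidal, h=7: full span → s += 7 → s = 7.0000
seg 2 [110.1°–182.1°] uniform, h=15: full span → s += 15 → s = 22.0000
seg 3 [182.1°–240.5°] uniform, h=23: θ=223° here. β=40.9, B=58.4. 23·40.9/58.4 = 16.1079 → s = 38.1079

38.1079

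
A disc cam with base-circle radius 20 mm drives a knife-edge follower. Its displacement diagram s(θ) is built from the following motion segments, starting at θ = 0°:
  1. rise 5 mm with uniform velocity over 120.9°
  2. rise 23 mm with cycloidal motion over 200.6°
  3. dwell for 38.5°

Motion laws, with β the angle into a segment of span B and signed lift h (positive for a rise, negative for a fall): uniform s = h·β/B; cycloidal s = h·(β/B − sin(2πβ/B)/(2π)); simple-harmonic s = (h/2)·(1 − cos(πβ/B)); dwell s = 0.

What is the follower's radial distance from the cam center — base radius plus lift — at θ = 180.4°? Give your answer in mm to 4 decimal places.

seg 1 [0°–120.9°] uniform, h=5: full span → s += 5 → s = 5.0000
seg 2 [120.9°–321.5°] cycloidal, h=23: θ=180.4° here. β=59.5, B=200.6. 23·(0.2966 − sin(2π·0.2966)/(2π)) = 3.3173 → s = 8.3173
radial distance = base radius + s = 20 + 8.3173 = 28.3173

28.3173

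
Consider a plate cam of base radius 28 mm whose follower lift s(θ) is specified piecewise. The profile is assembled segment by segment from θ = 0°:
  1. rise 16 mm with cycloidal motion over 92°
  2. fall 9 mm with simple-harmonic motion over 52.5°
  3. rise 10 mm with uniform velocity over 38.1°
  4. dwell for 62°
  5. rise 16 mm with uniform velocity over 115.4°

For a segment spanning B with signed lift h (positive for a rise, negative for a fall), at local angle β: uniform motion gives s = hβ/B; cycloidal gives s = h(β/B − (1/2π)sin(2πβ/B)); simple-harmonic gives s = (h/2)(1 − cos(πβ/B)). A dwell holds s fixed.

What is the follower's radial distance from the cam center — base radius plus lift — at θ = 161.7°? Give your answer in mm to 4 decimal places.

seg 1 [0°–92°] cycloidal, h=16: full span → s += 16 → s = 16.0000
seg 2 [92°–144.5°] simple-harmonic, h=-9: full span → s += -9 → s = 7.0000
seg 3 [144.5°–182.6°] uniform, h=10: θ=161.7° here. β=17.2, B=38.1. 10·17.2/38.1 = 4.5144 → s = 11.5144
radial distance = base radius + s = 28 + 11.5144 = 39.5144

39.5144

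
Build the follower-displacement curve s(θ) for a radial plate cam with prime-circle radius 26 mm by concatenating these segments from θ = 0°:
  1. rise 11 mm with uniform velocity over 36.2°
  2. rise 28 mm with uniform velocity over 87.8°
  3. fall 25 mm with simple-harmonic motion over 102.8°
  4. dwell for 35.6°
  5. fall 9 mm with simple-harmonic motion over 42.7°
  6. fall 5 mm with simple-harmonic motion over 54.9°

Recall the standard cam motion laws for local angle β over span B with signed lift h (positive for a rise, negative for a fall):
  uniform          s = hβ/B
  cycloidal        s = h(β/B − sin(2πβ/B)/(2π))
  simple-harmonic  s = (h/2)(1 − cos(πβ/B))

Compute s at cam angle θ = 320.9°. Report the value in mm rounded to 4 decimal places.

seg 1 [0°–36.2°] uniform, h=11: full span → s += 11 → s = 11.0000
seg 2 [36.2°–124°] uniform, h=28: full span → s += 28 → s = 39.0000
seg 3 [124°–226.8°] simple-harmonic, h=-25: full span → s += -25 → s = 14.0000
seg 4 [226.8°–262.4°] dwell: s stays 14.0000
seg 5 [262.4°–305.1°] simple-harmonic, h=-9: full span → s += -9 → s = 5.0000
seg 6 [305.1°–360°] simple-harmonic, h=-5: θ=320.9° here. β=15.8, B=54.9. -5/2·(1 − cos(π·0.2878)) = -0.9541 → s = 4.0459

4.0459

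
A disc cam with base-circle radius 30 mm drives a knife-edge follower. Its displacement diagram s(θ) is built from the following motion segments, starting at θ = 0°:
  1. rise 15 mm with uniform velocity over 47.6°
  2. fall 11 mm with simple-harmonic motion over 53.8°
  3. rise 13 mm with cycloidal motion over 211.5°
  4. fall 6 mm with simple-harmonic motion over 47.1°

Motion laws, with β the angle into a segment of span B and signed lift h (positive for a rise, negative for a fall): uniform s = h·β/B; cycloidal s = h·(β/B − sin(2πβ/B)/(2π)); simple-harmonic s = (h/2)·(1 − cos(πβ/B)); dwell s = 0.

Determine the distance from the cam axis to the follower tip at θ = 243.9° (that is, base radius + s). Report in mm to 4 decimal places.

seg 1 [0°–47.6°] uniform, h=15: full span → s += 15 → s = 15.0000
seg 2 [47.6°–101.4°] simple-harmonic, h=-11: full span → s += -11 → s = 4.0000
seg 3 [101.4°–312.9°] cycloidal, h=13: θ=243.9° here. β=142.5, B=211.5. 13·(0.6738 − sin(2π·0.6738)/(2π)) = 10.5950 → s = 14.5950
radial distance = base radius + s = 30 + 14.5950 = 44.5950

44.5950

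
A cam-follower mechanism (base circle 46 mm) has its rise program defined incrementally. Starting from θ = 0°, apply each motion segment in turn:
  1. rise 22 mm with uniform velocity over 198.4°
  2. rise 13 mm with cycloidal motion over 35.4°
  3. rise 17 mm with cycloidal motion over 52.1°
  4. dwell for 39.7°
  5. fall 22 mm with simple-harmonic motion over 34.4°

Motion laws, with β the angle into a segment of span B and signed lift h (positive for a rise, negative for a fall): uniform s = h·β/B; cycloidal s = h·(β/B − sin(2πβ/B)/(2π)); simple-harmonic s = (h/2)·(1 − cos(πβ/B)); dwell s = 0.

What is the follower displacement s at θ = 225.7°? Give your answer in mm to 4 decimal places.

seg 1 [0°–198.4°] uniform, h=22: full span → s += 22 → s = 22.0000
seg 2 [198.4°–233.8°] cycloidal, h=13: θ=225.7° here. β=27.3, B=35.4. 13·(0.7712 − sin(2π·0.7712)/(2π)) = 12.0761 → s = 34.0761

34.0761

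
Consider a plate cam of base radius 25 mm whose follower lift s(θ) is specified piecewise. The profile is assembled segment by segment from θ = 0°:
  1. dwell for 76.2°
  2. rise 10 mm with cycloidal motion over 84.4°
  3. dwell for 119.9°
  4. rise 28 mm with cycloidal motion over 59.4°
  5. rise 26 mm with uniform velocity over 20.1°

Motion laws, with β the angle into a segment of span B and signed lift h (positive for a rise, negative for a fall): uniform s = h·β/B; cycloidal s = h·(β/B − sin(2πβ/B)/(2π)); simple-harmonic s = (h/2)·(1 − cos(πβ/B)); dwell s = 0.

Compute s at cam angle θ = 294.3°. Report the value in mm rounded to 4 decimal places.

seg 1 [0°–76.2°] dwell: s stays 0.0000
seg 2 [76.2°–160.6°] cycloidal, h=10: full span → s += 10 → s = 10.0000
seg 3 [160.6°–280.5°] dwell: s stays 10.0000
seg 4 [280.5°–339.9°] cycloidal, h=28: θ=294.3° here. β=13.8, B=59.4. 28·(0.2323 − sin(2π·0.2323)/(2π)) = 2.0762 → s = 12.0762

12.0762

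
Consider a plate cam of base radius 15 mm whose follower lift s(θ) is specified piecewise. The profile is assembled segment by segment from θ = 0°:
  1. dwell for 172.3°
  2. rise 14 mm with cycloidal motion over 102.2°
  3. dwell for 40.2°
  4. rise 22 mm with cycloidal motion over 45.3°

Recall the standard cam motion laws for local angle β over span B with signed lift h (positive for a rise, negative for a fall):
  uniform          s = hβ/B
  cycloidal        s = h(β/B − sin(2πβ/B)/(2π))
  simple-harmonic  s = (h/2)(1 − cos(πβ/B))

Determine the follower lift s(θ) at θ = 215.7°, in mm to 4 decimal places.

seg 1 [0°–172.3°] dwell: s stays 0.0000
seg 2 [172.3°–274.5°] cycloidal, h=14: θ=215.7° here. β=43.4, B=102.2. 14·(0.4247 − sin(2π·0.4247)/(2π)) = 4.9294 → s = 4.9294

4.9294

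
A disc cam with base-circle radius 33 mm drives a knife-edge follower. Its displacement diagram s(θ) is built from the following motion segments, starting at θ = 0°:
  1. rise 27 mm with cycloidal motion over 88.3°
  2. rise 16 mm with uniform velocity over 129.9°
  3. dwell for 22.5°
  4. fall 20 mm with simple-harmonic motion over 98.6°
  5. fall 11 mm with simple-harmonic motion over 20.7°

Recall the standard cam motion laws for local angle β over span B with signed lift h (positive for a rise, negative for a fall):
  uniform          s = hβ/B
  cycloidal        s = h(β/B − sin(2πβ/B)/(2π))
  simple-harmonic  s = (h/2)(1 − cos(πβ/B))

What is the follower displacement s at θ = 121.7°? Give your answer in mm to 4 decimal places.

seg 1 [0°–88.3°] cycloidal, h=27: full span → s += 27 → s = 27.0000
seg 2 [88.3°–218.2°] uniform, h=16: θ=121.7° here. β=33.4, B=129.9. 16·33.4/129.9 = 4.1139 → s = 31.1139

31.1139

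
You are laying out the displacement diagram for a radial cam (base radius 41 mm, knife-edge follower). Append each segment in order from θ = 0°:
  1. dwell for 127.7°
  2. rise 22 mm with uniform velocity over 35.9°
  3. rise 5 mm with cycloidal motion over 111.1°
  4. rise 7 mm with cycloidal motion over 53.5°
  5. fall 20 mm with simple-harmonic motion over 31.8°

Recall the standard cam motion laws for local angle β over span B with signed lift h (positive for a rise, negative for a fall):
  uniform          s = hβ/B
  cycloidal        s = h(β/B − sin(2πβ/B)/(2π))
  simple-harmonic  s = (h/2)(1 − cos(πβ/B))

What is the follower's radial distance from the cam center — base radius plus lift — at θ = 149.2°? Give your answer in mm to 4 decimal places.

seg 1 [0°–127.7°] dwell: s stays 0.0000
seg 2 [127.7°–163.6°] uniform, h=22: θ=149.2° here. β=21.5, B=35.9. 22·21.5/35.9 = 13.1755 → s = 13.1755
radial distance = base radius + s = 41 + 13.1755 = 54.1755

54.1755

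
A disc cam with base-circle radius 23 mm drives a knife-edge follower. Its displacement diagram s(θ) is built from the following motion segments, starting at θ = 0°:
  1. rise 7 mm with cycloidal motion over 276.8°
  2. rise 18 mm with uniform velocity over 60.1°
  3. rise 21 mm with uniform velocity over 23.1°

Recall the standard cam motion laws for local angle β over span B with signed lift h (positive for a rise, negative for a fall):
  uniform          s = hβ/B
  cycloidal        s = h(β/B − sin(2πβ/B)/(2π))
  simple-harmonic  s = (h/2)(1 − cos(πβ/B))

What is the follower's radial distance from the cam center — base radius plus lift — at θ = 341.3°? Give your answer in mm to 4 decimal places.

seg 1 [0°–276.8°] cycloidal, h=7: full span → s += 7 → s = 7.0000
seg 2 [276.8°–336.9°] uniform, h=18: full span → s += 18 → s = 25.0000
seg 3 [336.9°–360°] uniform, h=21: θ=341.3° here. β=4.4, B=23.1. 21·4.4/23.1 = 4.0000 → s = 29.0000
radial distance = base radius + s = 23 + 29.0000 = 52.0000

52.0000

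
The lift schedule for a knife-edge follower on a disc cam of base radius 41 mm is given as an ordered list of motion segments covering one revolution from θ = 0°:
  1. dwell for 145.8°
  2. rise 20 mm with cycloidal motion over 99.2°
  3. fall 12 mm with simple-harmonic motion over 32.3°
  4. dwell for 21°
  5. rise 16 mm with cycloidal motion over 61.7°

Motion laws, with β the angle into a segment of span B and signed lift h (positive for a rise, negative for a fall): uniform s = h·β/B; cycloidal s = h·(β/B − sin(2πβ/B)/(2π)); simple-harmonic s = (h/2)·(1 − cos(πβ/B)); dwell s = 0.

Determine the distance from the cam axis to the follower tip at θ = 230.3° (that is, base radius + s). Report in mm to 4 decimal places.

seg 1 [0°–145.8°] dwell: s stays 0.0000
seg 2 [145.8°–245°] cycloidal, h=20: θ=230.3° here. β=84.5, B=99.2. 20·(0.8518 − sin(2π·0.8518)/(2π)) = 19.5900 → s = 19.5900
radial distance = base radius + s = 41 + 19.5900 = 60.5900

60.5900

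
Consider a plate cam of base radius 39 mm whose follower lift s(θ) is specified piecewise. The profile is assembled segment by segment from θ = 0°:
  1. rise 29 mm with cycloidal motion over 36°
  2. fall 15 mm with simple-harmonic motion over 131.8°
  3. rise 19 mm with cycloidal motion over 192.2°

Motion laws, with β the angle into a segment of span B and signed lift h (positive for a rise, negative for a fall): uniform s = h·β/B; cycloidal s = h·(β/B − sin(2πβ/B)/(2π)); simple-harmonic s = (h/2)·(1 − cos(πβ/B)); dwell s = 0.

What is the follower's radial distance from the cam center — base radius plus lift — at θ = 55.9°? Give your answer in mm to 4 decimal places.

seg 1 [0°–36°] cycloidal, h=29: full span → s += 29 → s = 29.0000
seg 2 [36°–167.8°] simple-harmonic, h=-15: θ=55.9° here. β=19.9, B=131.8. -15/2·(1 − cos(π·0.1510)) = -0.8280 → s = 28.1720
radial distance = base radius + s = 39 + 28.1720 = 67.1720

67.1720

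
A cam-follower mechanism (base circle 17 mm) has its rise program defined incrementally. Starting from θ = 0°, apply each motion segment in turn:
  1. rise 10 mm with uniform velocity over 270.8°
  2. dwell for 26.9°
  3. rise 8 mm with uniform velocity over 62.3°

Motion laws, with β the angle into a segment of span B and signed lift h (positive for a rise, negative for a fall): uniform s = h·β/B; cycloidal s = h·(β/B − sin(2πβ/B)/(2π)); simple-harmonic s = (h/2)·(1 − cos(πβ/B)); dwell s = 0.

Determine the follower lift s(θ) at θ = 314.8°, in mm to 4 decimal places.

seg 1 [0°–270.8°] uniform, h=10: full span → s += 10 → s = 10.0000
seg 2 [270.8°–297.7°] dwell: s stays 10.0000
seg 3 [297.7°–360°] uniform, h=8: θ=314.8° here. β=17.1, B=62.3. 8·17.1/62.3 = 2.1958 → s = 12.1958

12.1958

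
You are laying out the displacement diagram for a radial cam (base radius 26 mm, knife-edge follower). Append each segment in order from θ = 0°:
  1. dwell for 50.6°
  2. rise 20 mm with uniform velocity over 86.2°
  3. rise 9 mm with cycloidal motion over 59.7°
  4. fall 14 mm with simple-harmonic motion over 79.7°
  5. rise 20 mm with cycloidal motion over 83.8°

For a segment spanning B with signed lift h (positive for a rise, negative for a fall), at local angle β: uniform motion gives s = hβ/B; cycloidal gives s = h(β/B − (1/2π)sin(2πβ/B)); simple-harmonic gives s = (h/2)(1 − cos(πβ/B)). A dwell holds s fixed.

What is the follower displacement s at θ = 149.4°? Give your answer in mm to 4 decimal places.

seg 1 [0°–50.6°] dwell: s stays 0.0000
seg 2 [50.6°–136.8°] uniform, h=20: full span → s += 20 → s = 20.0000
seg 3 [136.8°–196.5°] cycloidal, h=9: θ=149.4° here. β=12.6, B=59.7. 9·(0.2111 − sin(2π·0.2111)/(2π)) = 0.5098 → s = 20.5098

20.5098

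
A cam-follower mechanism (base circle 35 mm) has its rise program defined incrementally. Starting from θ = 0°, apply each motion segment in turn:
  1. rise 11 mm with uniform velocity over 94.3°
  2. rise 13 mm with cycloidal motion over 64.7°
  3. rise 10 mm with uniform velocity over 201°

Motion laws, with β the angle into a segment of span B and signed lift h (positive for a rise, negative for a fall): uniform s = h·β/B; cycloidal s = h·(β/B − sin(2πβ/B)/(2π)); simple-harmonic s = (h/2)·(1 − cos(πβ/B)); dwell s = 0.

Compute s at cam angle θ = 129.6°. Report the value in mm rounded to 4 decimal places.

seg 1 [0°–94.3°] uniform, h=11: full span → s += 11 → s = 11.0000
seg 2 [94.3°–159°] cycloidal, h=13: θ=129.6° here. β=35.3, B=64.7. 13·(0.5456 − sin(2π·0.5456)/(2π)) = 7.6774 → s = 18.6774

18.6774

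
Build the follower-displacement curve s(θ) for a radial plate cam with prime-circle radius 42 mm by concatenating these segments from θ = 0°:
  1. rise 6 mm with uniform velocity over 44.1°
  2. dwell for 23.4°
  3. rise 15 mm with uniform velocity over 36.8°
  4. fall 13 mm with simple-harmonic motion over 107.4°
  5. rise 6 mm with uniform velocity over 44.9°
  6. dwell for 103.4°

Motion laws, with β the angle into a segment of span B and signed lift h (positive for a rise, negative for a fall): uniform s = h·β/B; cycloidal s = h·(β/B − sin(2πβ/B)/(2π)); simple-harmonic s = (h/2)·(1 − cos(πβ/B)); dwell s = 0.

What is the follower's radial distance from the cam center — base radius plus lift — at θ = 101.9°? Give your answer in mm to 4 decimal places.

seg 1 [0°–44.1°] uniform, h=6: full span → s += 6 → s = 6.0000
seg 2 [44.1°–67.5°] dwell: s stays 6.0000
seg 3 [67.5°–104.3°] uniform, h=15: θ=101.9° here. β=34.4, B=36.8. 15·34.4/36.8 = 14.0217 → s = 20.0217
radial distance = base radius + s = 42 + 20.0217 = 62.0217

62.0217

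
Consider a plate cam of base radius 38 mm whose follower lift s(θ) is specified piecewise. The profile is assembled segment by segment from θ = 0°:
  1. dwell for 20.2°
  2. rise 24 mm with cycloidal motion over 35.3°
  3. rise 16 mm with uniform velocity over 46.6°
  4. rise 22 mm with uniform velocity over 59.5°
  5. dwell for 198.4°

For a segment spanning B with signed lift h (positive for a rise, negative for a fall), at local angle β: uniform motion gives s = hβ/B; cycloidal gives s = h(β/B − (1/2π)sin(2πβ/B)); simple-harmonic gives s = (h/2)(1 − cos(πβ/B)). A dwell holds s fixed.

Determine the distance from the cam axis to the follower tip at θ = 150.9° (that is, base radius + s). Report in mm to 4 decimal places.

seg 1 [0°–20.2°] dwell: s stays 0.0000
seg 2 [20.2°–55.5°] cycloidal, h=24: full span → s += 24 → s = 24.0000
seg 3 [55.5°–102.1°] uniform, h=16: full span → s += 16 → s = 40.0000
seg 4 [102.1°–161.6°] uniform, h=22: θ=150.9° here. β=48.8, B=59.5. 22·48.8/59.5 = 18.0437 → s = 58.0437
radial distance = base radius + s = 38 + 58.0437 = 96.0437

96.0437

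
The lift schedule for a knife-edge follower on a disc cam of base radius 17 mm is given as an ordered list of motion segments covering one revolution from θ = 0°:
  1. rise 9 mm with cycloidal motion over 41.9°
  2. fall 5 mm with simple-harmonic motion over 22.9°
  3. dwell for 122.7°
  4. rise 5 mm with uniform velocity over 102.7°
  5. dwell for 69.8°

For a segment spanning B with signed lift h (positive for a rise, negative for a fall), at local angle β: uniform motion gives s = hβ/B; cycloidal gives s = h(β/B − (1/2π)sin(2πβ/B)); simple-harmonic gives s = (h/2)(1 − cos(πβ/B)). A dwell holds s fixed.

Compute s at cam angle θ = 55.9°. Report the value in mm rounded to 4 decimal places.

seg 1 [0°–41.9°] cycloidal, h=9: full span → s += 9 → s = 9.0000
seg 2 [41.9°–64.8°] simple-harmonic, h=-5: θ=55.9° here. β=14, B=22.9. -5/2·(1 − cos(π·0.6114)) = -3.3568 → s = 5.6432

5.6432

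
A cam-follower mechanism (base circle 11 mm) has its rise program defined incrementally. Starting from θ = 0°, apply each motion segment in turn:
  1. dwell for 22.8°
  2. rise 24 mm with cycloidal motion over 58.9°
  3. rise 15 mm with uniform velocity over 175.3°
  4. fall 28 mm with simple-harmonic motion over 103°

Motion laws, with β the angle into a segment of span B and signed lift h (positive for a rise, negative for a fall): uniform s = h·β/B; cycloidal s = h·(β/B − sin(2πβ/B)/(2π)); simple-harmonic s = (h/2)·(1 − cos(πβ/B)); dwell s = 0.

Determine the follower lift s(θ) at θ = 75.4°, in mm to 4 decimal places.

seg 1 [0°–22.8°] dwell: s stays 0.0000
seg 2 [22.8°–81.7°] cycloidal, h=24: θ=75.4° here. β=52.6, B=58.9. 24·(0.8930 − sin(2π·0.8930)/(2π)) = 23.8111 → s = 23.8111

23.8111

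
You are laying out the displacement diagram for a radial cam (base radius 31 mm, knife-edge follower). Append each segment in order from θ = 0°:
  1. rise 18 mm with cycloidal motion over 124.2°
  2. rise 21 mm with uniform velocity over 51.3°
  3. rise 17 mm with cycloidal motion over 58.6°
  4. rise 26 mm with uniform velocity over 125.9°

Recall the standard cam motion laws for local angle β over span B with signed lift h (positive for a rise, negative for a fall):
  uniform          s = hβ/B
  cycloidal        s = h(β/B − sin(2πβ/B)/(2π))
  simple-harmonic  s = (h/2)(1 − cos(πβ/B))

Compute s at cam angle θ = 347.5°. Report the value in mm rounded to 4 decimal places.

seg 1 [0°–124.2°] cycloidal, h=18: full span → s += 18 → s = 18.0000
seg 2 [124.2°–175.5°] uniform, h=21: full span → s += 21 → s = 39.0000
seg 3 [175.5°–234.1°] cycloidal, h=17: full span → s += 17 → s = 56.0000
seg 4 [234.1°–360°] uniform, h=26: θ=347.5° here. β=113.4, B=125.9. 26·113.4/125.9 = 23.4186 → s = 79.4186

79.4186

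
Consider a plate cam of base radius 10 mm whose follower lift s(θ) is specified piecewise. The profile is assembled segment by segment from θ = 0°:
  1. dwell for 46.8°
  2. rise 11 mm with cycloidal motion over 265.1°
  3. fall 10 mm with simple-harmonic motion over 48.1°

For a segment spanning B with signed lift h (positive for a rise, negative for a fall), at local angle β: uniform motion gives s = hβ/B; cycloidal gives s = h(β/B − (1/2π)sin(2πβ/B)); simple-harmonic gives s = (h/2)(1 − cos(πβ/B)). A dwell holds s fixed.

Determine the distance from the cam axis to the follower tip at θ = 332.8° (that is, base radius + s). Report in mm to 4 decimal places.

seg 1 [0°–46.8°] dwell: s stays 0.0000
seg 2 [46.8°–311.9°] cycloidal, h=11: full span → s += 11 → s = 11.0000
seg 3 [311.9°–360°] simple-harmonic, h=-10: θ=332.8° here. β=20.9, B=48.1. -10/2·(1 − cos(π·0.4345)) = -3.9785 → s = 7.0215
radial distance = base radius + s = 10 + 7.0215 = 17.0215

17.0215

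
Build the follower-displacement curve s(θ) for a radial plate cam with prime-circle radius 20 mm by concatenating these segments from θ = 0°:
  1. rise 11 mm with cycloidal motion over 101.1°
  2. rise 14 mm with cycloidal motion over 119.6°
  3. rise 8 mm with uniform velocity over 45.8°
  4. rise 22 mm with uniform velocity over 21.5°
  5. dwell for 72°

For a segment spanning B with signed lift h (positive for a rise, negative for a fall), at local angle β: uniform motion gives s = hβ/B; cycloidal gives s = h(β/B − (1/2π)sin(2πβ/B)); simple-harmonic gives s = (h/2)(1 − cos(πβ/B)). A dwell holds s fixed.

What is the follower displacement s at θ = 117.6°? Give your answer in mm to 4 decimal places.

seg 1 [0°–101.1°] cycloidal, h=11: full span → s += 11 → s = 11.0000
seg 2 [101.1°–220.7°] cycloidal, h=14: θ=117.6° here. β=16.5, B=119.6. 14·(0.1380 − sin(2π·0.1380)/(2π)) = 0.2330 → s = 11.2330

11.2330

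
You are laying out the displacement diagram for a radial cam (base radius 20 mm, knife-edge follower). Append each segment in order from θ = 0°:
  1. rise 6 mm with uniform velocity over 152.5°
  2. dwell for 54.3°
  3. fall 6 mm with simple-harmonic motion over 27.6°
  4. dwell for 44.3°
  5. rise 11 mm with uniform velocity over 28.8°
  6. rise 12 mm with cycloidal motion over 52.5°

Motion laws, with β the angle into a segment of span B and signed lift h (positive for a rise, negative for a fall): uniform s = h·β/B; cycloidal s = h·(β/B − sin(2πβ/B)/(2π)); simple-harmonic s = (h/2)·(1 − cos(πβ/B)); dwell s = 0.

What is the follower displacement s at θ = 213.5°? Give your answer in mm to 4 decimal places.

seg 1 [0°–152.5°] uniform, h=6: full span → s += 6 → s = 6.0000
seg 2 [152.5°–206.8°] dwell: s stays 6.0000
seg 3 [206.8°–234.4°] simple-harmonic, h=-6: θ=213.5° here. β=6.7, B=27.6. -6/2·(1 − cos(π·0.2428)) = -0.8309 → s = 5.1691

5.1691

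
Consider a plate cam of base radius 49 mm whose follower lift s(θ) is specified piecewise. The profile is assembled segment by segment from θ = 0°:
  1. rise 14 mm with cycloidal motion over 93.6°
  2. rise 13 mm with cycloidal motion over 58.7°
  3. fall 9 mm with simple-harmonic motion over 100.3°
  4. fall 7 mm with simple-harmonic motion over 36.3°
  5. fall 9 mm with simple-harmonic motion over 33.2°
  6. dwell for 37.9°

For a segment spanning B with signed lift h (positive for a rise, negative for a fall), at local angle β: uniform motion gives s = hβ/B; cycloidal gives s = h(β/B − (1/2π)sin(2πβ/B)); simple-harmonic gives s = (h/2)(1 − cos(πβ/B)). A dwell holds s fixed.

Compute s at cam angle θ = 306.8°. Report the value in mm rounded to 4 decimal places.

seg 1 [0°–93.6°] cycloidal, h=14: full span → s += 14 → s = 14.0000
seg 2 [93.6°–152.3°] cycloidal, h=13: full span → s += 13 → s = 27.0000
seg 3 [152.3°–252.6°] simple-harmonic, h=-9: full span → s += -9 → s = 18.0000
seg 4 [252.6°–288.9°] simple-harmonic, h=-7: full span → s += -7 → s = 11.0000
seg 5 [288.9°–322.1°] simple-harmonic, h=-9: θ=306.8° here. β=17.9, B=33.2. -9/2·(1 − cos(π·0.5392)) = -5.0522 → s = 5.9478

5.9478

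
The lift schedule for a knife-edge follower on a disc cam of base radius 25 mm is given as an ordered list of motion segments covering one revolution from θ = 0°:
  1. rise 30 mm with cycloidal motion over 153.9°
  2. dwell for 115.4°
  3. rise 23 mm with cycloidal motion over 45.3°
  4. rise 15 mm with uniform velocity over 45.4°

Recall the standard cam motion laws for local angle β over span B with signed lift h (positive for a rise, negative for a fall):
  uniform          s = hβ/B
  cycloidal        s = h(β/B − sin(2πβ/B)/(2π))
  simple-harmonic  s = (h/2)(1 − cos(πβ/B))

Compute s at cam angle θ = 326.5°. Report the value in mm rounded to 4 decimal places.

seg 1 [0°–153.9°] cycloidal, h=30: full span → s += 30 → s = 30.0000
seg 2 [153.9°–269.3°] dwell: s stays 30.0000
seg 3 [269.3°–314.6°] cycloidal, h=23: full span → s += 23 → s = 53.0000
seg 4 [314.6°–360°] uniform, h=15: θ=326.5° here. β=11.9, B=45.4. 15·11.9/45.4 = 3.9317 → s = 56.9317

56.9317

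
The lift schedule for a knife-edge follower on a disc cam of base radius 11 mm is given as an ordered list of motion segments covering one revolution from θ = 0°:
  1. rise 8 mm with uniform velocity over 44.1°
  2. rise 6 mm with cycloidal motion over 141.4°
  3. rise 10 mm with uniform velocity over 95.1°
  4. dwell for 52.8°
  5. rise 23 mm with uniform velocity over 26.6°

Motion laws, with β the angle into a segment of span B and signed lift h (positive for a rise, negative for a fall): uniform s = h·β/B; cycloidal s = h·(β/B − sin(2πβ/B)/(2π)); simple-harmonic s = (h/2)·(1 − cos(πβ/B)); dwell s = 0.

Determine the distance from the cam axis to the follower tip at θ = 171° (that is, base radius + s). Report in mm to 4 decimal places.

seg 1 [0°–44.1°] uniform, h=8: full span → s += 8 → s = 8.0000
seg 2 [44.1°–185.5°] cycloidal, h=6: θ=171° here. β=126.9, B=141.4. 6·(0.8975 − sin(2π·0.8975)/(2π)) = 5.9583 → s = 13.9583
radial distance = base radius + s = 11 + 13.9583 = 24.9583

24.9583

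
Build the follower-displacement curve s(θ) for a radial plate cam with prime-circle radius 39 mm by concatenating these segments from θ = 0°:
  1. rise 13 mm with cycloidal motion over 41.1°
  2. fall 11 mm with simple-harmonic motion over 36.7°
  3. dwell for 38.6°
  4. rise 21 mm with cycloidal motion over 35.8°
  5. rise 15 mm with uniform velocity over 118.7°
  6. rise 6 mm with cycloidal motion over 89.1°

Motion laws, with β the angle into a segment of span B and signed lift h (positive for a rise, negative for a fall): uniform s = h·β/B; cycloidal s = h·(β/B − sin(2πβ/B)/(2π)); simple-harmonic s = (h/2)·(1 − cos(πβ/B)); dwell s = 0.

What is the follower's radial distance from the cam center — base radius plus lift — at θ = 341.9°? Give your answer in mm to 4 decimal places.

seg 1 [0°–41.1°] cycloidal, h=13: full span → s += 13 → s = 13.0000
seg 2 [41.1°–77.8°] simple-harmonic, h=-11: full span → s += -11 → s = 2.0000
seg 3 [77.8°–116.4°] dwell: s stays 2.0000
seg 4 [116.4°–152.2°] cycloidal, h=21: full span → s += 21 → s = 23.0000
seg 5 [152.2°–270.9°] uniform, h=15: full span → s += 15 → s = 38.0000
seg 6 [270.9°–360°] cycloidal, h=6: θ=341.9° here. β=71, B=89.1. 6·(0.7969 − sin(2π·0.7969)/(2π)) = 5.6950 → s = 43.6950
radial distance = base radius + s = 39 + 43.6950 = 82.6950

82.6950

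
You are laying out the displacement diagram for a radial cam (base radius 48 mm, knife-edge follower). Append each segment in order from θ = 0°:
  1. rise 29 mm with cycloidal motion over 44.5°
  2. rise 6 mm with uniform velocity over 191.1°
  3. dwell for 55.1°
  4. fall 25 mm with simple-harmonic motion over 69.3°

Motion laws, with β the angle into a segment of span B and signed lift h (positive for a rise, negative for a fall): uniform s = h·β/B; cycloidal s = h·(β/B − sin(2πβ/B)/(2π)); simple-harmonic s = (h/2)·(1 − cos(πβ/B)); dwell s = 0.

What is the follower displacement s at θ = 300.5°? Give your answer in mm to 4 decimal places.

seg 1 [0°–44.5°] cycloidal, h=29: full span → s += 29 → s = 29.0000
seg 2 [44.5°–235.6°] uniform, h=6: full span → s += 6 → s = 35.0000
seg 3 [235.6°–290.7°] dwell: s stays 35.0000
seg 4 [290.7°–360°] simple-harmonic, h=-25: θ=300.5° here. β=9.8, B=69.3. -25/2·(1 − cos(π·0.1414)) = -1.2134 → s = 33.7866

33.7866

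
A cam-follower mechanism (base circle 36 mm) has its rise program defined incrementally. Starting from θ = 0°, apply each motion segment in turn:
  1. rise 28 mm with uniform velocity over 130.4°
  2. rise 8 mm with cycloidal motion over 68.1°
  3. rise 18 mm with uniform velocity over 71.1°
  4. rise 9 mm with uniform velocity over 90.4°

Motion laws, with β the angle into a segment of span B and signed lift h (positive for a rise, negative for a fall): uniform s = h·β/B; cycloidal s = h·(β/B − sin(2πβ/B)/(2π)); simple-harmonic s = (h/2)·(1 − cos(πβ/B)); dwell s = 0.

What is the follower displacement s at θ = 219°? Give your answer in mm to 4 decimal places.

seg 1 [0°–130.4°] uniform, h=28: full span → s += 28 → s = 28.0000
seg 2 [130.4°–198.5°] cycloidal, h=8: full span → s += 8 → s = 36.0000
seg 3 [198.5°–269.6°] uniform, h=18: θ=219° here. β=20.5, B=71.1. 18·20.5/71.1 = 5.1899 → s = 41.1899

41.1899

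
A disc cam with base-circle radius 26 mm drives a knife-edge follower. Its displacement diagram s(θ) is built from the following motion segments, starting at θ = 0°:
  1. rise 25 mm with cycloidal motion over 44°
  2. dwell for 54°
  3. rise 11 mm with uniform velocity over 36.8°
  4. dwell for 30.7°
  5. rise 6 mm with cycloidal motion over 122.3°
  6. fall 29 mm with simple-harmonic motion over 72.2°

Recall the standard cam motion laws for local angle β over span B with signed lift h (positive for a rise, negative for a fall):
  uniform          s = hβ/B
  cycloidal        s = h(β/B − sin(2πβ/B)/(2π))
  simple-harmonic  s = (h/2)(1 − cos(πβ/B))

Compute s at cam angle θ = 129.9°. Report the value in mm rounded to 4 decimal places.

seg 1 [0°–44°] cycloidal, h=25: full span → s += 25 → s = 25.0000
seg 2 [44°–98°] dwell: s stays 25.0000
seg 3 [98°–134.8°] uniform, h=11: θ=129.9° here. β=31.9, B=36.8. 11·31.9/36.8 = 9.5353 → s = 34.5353

34.5353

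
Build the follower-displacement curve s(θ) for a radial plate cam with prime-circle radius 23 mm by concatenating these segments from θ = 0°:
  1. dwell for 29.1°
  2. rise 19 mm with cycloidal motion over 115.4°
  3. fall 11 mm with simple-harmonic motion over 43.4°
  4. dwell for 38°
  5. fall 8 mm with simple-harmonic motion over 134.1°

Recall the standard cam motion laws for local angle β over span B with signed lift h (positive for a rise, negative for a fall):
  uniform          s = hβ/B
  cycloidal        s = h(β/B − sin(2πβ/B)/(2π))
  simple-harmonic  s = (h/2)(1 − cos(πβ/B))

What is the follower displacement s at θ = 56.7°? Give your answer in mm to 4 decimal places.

seg 1 [0°–29.1°] dwell: s stays 0.0000
seg 2 [29.1°–144.5°] cycloidal, h=19: θ=56.7° here. β=27.6, B=115.4. 19·(0.2392 − sin(2π·0.2392)/(2π)) = 1.5273 → s = 1.5273

1.5273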